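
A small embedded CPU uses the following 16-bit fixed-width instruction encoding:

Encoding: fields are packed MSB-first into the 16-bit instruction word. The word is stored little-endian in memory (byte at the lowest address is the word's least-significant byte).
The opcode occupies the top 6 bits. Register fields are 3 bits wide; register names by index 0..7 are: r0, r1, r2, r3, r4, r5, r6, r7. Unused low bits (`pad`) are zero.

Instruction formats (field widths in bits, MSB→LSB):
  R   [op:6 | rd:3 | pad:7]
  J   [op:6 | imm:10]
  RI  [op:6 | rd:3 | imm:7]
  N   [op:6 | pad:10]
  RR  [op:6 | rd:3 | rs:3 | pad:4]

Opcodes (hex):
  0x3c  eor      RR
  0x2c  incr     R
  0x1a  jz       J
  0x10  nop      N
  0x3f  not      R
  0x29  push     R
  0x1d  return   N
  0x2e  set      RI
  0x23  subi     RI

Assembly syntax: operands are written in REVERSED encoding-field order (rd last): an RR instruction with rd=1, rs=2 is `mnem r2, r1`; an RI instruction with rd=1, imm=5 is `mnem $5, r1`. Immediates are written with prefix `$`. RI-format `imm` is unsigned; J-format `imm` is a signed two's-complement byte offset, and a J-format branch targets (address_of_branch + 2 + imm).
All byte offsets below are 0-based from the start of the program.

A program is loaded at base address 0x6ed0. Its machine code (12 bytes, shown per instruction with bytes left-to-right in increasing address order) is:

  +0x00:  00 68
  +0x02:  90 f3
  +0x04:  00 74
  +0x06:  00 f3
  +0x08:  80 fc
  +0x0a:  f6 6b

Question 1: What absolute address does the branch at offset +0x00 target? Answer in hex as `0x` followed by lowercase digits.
off 0x00: read 00 68 as little → 0x6800
  op=0x6800>>10=0x1a ⇒ jz (J)
  [9:0] imm=0 = $0
  target = base 0x6ed0 + off 0x00 + 2 + imm 0 = 0x6ed2

0x6ed2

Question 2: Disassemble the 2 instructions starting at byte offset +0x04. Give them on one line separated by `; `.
[04] 00 74 → 0x7400
  opcode bits[15:10]=0x1d: return/N
[06] 00 f3 → 0xf300
  opcode bits[15:10]=0x3c: eor/RR
  rd: (w>>7)&0x7=0x6 → r6
  rs: (w>>4)&0x7=0x0 → r0

return; eor r0, r6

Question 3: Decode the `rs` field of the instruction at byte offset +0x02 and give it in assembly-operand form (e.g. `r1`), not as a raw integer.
r1

[02] 90 f3 → 0xf390
  opcode bits[15:10]=0x3c: eor/RR
  [9:7] rd=7 = r7
  [6:4] rs=1 = r1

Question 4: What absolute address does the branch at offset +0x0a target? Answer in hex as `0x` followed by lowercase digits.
@+0a  little-endian(f6 6b) = 0x6bf6
  opcode bits[15:10]=0x1a: jz/J
  imm: (w>>0)&0x3ff=0x3f6 (s10→-10) → $-10
  target = base 0x6ed0 + off 0x0a + 2 + imm -10 = 0x6ed2

0x6ed2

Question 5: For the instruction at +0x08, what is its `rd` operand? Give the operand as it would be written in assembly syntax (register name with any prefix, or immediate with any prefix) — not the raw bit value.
r1

[08] 80 fc → 0xfc80
  top 6b → 0x3f → not [R]
  rd@[9:7]=0x1 ⇒ r1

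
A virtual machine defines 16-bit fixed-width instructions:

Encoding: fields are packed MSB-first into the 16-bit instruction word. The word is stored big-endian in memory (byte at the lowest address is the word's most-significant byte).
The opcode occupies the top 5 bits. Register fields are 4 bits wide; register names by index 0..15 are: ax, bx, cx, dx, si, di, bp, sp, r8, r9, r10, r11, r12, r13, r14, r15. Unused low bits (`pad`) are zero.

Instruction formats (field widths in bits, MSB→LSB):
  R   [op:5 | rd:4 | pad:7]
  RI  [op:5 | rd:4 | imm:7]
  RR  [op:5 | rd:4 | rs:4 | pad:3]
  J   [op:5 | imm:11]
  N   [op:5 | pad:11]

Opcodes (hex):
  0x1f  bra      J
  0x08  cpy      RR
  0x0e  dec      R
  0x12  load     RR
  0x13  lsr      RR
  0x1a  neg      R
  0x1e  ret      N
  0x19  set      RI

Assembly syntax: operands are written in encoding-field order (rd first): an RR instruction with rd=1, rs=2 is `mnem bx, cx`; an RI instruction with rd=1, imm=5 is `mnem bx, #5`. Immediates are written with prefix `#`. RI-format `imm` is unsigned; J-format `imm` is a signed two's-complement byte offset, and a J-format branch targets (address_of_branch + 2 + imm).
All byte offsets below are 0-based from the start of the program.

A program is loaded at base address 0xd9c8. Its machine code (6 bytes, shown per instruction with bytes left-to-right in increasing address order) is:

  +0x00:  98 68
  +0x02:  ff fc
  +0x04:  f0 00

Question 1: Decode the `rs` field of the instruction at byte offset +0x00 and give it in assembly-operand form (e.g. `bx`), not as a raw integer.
@+00  big-endian(98 68) = 0x9868
  op=0x9868>>11=0x13 ⇒ lsr (RR)
  [10:7] rd=0 = ax
  [6:3] rs=13 = r13

r13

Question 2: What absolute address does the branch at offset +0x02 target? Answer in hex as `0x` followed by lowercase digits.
0xd9c8

[02] ff fc → 0xfffc
  opcode bits[15:11]=0x1f: bra/J
  [10:0] imm=2044 (s11→-4) = #-4
  target = base 0xd9c8 + off 0x02 + 2 + imm -4 = 0xd9c8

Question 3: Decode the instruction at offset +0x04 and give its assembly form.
ret

[04] f0 00 → 0xf000
  opcode bits[15:11]=0x1e: ret/N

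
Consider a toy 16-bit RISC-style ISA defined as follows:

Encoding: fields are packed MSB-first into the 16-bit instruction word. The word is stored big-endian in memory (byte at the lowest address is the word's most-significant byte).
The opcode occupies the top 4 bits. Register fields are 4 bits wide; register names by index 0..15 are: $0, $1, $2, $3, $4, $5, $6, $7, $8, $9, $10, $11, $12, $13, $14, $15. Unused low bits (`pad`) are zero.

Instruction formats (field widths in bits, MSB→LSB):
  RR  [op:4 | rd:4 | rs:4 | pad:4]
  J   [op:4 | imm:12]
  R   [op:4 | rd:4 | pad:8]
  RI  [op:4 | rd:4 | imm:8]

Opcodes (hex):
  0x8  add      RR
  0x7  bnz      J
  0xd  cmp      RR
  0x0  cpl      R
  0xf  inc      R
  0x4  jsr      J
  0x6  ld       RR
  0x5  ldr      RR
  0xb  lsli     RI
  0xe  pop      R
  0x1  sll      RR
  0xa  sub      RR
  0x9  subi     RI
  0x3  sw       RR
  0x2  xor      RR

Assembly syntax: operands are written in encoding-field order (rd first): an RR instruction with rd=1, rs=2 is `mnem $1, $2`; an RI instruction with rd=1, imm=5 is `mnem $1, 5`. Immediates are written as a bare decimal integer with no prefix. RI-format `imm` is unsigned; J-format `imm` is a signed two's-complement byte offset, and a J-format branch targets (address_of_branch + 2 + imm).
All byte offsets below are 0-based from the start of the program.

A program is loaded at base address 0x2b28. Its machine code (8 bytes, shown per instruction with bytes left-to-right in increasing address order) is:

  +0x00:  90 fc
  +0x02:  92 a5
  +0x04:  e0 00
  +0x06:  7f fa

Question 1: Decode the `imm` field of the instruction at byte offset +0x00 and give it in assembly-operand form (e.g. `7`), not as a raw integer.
off 0x00: read 90 fc as big → 0x90fc
  opcode bits[15:12]=0x9: subi/RI
  [11:8] rd=0 = $0
  [7:0] imm=252 = 252

252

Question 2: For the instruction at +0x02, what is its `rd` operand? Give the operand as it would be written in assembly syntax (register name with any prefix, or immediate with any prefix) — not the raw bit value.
$2

[02] 92 a5 → 0x92a5
  opcode bits[15:12]=0x9: subi/RI
  [11:8] rd=2 = $2
  [7:0] imm=165 = 165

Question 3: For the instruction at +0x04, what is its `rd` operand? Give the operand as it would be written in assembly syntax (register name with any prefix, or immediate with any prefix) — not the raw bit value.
[04] e0 00 → 0xe000
  top 4b → 0xe → pop [R]
  rd@[11:8]=0x0 ⇒ $0

$0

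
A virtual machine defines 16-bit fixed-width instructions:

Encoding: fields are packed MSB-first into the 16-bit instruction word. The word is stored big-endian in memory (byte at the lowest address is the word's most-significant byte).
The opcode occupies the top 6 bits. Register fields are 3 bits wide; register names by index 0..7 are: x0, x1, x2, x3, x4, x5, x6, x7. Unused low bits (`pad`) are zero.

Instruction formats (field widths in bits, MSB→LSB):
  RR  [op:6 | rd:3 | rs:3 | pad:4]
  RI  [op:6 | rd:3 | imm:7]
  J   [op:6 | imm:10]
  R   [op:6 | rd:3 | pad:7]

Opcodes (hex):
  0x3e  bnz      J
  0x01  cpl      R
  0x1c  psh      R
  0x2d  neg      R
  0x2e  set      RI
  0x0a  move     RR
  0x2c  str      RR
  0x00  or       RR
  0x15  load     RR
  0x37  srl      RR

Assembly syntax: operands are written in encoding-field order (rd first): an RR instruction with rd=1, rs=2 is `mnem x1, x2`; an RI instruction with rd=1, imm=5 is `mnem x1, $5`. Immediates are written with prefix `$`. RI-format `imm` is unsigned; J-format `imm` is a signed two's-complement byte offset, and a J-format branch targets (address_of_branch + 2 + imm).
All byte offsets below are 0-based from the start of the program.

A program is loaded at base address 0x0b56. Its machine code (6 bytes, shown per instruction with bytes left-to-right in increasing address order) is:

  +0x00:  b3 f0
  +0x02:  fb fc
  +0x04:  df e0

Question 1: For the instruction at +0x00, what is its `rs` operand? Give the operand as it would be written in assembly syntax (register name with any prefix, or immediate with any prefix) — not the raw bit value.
x7

off 0x00: read b3 f0 as big → 0xb3f0
  opcode bits[15:10]=0x2c: str/RR
  rd@[9:7]=0x7 ⇒ x7
  rs@[6:4]=0x7 ⇒ x7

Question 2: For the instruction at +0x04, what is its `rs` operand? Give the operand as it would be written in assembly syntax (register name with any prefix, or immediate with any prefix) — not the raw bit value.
+0x04: df e0 ⇒ word 0xdfe0 (big)
  top 6b → 0x37 → srl [RR]
  rd: (w>>7)&0x7=0x7 → x7
  rs: (w>>4)&0x7=0x6 → x6

x6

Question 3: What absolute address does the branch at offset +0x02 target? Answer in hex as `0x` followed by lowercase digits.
0x0b56

@+02  big-endian(fb fc) = 0xfbfc
  opcode bits[15:10]=0x3e: bnz/J
  [9:0] imm=1020 (s10→-4) = $-4
  target = base 0x0b56 + off 0x02 + 2 + imm -4 = 0x0b56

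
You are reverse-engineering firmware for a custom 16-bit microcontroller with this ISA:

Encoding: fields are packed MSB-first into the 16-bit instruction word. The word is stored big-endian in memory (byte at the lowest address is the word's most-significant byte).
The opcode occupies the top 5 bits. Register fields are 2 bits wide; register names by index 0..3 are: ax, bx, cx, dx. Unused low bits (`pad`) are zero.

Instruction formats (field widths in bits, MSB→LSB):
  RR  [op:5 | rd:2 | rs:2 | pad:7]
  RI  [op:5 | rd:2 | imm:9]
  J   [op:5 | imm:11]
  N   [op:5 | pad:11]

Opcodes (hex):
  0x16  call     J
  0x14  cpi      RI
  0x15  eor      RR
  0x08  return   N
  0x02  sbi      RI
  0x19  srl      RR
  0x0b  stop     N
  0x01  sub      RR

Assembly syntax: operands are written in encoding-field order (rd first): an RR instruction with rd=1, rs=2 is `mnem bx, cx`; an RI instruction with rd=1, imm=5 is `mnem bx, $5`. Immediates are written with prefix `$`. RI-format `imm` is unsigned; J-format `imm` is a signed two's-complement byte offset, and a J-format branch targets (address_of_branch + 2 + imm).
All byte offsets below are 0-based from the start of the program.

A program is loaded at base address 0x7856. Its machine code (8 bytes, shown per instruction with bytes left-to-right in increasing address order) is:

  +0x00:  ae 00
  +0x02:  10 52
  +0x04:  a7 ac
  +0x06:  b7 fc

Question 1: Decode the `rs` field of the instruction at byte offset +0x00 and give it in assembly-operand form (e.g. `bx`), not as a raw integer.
ax

[00] ae 00 → 0xae00
  opcode bits[15:11]=0x15: eor/RR
  rd: (w>>9)&0x3=0x3 → dx
  rs: (w>>7)&0x3=0x0 → ax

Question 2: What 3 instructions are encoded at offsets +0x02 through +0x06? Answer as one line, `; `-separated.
sbi ax, $82; cpi dx, $428; call $-4

+0x02: 10 52 ⇒ word 0x1052 (big)
  opcode bits[15:11]=0x2: sbi/RI
  rd: (w>>9)&0x3=0x0 → ax
  imm: (w>>0)&0x1ff=0x52 → $82
+0x04: a7 ac ⇒ word 0xa7ac (big)
  opcode bits[15:11]=0x14: cpi/RI
  rd: (w>>9)&0x3=0x3 → dx
  imm: (w>>0)&0x1ff=0x1ac → $428
+0x06: b7 fc ⇒ word 0xb7fc (big)
  opcode bits[15:11]=0x16: call/J
  imm: (w>>0)&0x7ff=0x7fc (s11→-4) → $-4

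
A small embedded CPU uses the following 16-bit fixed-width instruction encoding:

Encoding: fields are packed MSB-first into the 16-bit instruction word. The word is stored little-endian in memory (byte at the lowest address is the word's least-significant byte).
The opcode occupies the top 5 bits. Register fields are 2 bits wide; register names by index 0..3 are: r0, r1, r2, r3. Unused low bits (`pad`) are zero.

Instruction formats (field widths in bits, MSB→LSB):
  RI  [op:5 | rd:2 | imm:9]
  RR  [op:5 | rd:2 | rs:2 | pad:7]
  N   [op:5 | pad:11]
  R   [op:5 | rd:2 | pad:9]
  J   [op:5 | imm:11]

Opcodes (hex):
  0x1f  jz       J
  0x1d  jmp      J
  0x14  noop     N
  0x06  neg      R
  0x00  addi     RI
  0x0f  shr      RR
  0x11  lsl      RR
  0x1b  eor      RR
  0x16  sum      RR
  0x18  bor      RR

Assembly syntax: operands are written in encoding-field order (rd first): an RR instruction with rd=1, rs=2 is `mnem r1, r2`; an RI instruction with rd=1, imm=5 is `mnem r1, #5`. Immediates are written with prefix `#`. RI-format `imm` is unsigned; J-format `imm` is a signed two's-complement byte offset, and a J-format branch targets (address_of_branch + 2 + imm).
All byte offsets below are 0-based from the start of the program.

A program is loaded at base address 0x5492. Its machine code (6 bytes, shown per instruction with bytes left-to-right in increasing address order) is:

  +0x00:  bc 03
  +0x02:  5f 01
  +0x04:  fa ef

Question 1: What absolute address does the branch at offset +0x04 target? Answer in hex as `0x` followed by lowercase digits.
@+04  little-endian(fa ef) = 0xeffa
  op=0xeffa>>11=0x1d ⇒ jmp (J)
  [10:0] imm=2042 (s11→-6) = #-6
  target = base 0x5492 + off 0x04 + 2 + imm -6 = 0x5492

0x5492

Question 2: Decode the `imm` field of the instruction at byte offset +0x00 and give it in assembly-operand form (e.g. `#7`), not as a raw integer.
@+00  little-endian(bc 03) = 0x03bc
  op=0x03bc>>11=0x0 ⇒ addi (RI)
  rd: (w>>9)&0x3=0x1 → r1
  imm: (w>>0)&0x1ff=0x1bc → #444

#444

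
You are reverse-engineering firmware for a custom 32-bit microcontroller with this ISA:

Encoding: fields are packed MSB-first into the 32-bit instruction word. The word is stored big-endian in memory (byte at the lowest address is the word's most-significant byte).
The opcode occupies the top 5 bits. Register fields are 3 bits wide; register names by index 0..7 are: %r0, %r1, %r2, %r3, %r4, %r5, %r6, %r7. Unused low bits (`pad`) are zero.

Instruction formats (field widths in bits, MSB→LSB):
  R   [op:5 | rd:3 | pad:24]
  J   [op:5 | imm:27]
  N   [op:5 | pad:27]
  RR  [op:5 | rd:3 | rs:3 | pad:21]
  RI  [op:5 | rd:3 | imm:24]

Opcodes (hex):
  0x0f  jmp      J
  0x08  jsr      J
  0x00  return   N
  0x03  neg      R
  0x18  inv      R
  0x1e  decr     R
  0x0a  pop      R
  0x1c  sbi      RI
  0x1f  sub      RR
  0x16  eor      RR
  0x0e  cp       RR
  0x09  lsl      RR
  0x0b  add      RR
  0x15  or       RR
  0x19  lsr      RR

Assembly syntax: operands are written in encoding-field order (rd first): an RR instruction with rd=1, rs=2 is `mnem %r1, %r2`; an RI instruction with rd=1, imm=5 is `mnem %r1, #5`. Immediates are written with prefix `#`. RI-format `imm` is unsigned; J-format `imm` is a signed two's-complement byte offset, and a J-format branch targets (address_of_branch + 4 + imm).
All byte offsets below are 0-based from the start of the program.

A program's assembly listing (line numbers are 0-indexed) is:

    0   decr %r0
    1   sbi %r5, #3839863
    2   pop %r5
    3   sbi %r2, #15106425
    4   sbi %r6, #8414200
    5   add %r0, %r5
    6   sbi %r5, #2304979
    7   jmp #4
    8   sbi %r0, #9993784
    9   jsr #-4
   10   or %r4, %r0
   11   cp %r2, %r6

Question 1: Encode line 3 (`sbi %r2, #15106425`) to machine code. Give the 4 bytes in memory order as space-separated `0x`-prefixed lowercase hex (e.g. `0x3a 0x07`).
L3: sbi op=0x1c:5|rd=2:3|imm=15106425:24 ⇒ 0xe2e68179 ⇒ big e2 e6 81 79

0xe2 0xe6 0x81 0x79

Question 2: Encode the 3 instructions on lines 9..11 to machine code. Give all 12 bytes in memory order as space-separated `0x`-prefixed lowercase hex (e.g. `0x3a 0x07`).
0x47 0xff 0xff 0xfc 0xac 0x00 0x00 0x00 0x72 0xc0 0x00 0x00

line 9 (jsr): pack op=0x8:5|imm=-4:27 = 0x47fffffc; big→ 47 ff ff fc
line 10 (or): pack op=0x15:5|rd=4:3|rs=0:3|pad=0:21 = 0xac000000; big→ ac 00 00 00
line 11 (cp): pack op=0xe:5|rd=2:3|rs=6:3|pad=0:21 = 0x72c00000; big→ 72 c0 00 00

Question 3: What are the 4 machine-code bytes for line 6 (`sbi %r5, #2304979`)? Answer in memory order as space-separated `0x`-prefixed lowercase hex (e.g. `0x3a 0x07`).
L6: sbi op=0x1c:5|rd=5:3|imm=2304979:24 ⇒ 0xe5232bd3 ⇒ big e5 23 2b d3

0xe5 0x23 0x2b 0xd3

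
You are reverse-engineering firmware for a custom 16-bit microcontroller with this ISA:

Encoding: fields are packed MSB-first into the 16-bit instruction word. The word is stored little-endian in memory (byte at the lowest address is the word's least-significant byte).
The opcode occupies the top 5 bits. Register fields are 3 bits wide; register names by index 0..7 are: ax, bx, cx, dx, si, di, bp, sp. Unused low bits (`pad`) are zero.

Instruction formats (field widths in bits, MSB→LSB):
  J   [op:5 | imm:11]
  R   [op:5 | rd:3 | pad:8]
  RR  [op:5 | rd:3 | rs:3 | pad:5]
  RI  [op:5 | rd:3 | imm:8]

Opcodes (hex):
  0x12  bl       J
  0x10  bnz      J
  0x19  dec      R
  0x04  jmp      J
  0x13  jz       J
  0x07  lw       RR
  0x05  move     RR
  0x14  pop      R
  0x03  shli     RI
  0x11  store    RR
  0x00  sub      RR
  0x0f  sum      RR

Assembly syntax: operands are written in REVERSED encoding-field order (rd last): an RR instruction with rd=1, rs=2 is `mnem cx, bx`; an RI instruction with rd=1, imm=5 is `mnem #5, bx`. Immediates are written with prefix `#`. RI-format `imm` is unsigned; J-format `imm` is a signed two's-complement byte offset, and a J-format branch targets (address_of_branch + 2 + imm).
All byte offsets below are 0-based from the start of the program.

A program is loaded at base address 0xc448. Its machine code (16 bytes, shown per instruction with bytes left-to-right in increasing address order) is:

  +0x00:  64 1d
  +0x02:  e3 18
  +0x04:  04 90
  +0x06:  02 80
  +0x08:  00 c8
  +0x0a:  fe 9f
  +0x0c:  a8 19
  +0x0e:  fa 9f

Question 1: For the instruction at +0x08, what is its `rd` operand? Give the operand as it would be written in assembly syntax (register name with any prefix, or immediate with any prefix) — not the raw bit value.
ax

@+08  little-endian(00 c8) = 0xc800
  opcode bits[15:11]=0x19: dec/R
  rd: (w>>8)&0x7=0x0 → ax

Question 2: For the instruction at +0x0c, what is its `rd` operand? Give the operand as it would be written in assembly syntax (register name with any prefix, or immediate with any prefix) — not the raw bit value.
bx

@+0c  little-endian(a8 19) = 0x19a8
  top 5b → 0x3 → shli [RI]
  rd: (w>>8)&0x7=0x1 → bx
  imm: (w>>0)&0xff=0xa8 → #168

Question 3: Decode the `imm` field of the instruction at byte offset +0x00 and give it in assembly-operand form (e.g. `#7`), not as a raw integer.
@+00  little-endian(64 1d) = 0x1d64
  top 5b → 0x3 → shli [RI]
  rd@[10:8]=0x5 ⇒ di
  imm@[7:0]=0x64 ⇒ #100

#100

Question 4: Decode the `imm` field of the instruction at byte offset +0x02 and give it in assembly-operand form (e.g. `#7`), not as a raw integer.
+0x02: e3 18 ⇒ word 0x18e3 (little)
  op=0x18e3>>11=0x3 ⇒ shli (RI)
  rd@[10:8]=0x0 ⇒ ax
  imm@[7:0]=0xe3 ⇒ #227

#227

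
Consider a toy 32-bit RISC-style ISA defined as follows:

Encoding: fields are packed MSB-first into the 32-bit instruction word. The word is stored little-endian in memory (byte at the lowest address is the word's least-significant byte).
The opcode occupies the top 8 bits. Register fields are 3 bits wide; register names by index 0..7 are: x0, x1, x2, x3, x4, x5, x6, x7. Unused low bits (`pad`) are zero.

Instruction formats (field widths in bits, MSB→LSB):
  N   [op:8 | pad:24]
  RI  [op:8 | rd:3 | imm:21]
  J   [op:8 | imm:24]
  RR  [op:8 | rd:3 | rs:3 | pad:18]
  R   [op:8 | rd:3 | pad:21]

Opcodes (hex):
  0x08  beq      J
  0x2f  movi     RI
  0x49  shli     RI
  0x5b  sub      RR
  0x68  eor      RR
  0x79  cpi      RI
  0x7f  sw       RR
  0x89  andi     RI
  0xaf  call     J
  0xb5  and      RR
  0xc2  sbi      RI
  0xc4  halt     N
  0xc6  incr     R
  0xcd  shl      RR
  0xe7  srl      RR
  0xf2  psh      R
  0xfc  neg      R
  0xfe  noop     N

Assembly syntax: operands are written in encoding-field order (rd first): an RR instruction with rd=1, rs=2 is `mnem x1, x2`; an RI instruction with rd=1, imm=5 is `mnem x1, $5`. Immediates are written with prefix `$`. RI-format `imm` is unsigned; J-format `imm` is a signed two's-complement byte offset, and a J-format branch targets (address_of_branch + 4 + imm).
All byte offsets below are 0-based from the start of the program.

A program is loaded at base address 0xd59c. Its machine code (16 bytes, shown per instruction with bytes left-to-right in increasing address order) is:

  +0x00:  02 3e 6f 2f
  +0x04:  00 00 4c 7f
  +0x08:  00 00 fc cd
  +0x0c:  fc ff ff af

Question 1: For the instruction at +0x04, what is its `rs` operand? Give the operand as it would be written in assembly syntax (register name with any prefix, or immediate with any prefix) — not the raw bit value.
+0x04: 00 00 4c 7f ⇒ word 0x7f4c0000 (little)
  op=0x7f4c0000>>24=0x7f ⇒ sw (RR)
  rd@[23:21]=0x2 ⇒ x2
  rs@[20:18]=0x3 ⇒ x3

x3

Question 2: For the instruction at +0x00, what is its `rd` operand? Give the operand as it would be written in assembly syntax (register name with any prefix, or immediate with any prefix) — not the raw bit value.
x3

@+00  little-endian(02 3e 6f 2f) = 0x2f6f3e02
  top 8b → 0x2f → movi [RI]
  rd: (w>>21)&0x7=0x3 → x3
  imm: (w>>0)&0x1fffff=0xf3e02 → $998914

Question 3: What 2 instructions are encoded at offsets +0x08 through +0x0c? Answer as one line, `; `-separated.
shl x7, x7; call $-4

+0x08: 00 00 fc cd ⇒ word 0xcdfc0000 (little)
  opcode bits[31:24]=0xcd: shl/RR
  rd@[23:21]=0x7 ⇒ x7
  rs@[20:18]=0x7 ⇒ x7
+0x0c: fc ff ff af ⇒ word 0xaffffffc (little)
  opcode bits[31:24]=0xaf: call/J
  imm@[23:0]=0xfffffc (s24→-4) ⇒ $-4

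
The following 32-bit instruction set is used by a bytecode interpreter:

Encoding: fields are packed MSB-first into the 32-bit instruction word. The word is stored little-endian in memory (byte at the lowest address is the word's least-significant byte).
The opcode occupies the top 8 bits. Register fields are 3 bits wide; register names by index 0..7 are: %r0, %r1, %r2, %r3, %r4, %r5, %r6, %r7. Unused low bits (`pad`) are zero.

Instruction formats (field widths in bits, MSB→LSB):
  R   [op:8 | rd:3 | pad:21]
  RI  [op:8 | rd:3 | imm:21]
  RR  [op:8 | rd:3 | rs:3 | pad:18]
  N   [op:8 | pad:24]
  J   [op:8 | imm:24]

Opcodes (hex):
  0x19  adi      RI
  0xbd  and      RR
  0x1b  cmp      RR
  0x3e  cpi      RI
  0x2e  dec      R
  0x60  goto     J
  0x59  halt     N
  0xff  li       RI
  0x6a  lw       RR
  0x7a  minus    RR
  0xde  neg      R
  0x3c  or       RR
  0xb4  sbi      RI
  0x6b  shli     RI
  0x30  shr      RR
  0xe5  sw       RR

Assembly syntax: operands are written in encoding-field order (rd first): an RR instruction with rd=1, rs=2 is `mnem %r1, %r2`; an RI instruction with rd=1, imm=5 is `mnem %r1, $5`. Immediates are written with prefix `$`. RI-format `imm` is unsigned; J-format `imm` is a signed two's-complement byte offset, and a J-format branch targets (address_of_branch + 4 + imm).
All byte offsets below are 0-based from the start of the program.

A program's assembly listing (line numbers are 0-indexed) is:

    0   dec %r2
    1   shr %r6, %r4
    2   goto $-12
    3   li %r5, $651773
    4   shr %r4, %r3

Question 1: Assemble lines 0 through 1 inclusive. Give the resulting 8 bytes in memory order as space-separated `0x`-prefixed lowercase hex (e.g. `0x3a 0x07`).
L0: dec op=0x2e:8|rd=2:3|pad=0:21 ⇒ 0x2e400000 ⇒ little 00 00 40 2e
L1: shr op=0x30:8|rd=6:3|rs=4:3|pad=0:18 ⇒ 0x30d00000 ⇒ little 00 00 d0 30

0x00 0x00 0x40 0x2e 0x00 0x00 0xd0 0x30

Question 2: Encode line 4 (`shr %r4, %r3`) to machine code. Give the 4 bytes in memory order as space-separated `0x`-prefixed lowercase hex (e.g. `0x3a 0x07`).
L4: shr op=0x30:8|rd=4:3|rs=3:3|pad=0:18 ⇒ 0x308c0000 ⇒ little 00 00 8c 30

0x00 0x00 0x8c 0x30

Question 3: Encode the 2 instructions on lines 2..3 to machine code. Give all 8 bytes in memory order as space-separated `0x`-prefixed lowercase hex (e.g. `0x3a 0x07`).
line 2 (goto): pack op=0x60:8|imm=-12:24 = 0x60fffff4; little→ f4 ff ff 60
line 3 (li): pack op=0xff:8|rd=5:3|imm=651773:21 = 0xffa9f1fd; little→ fd f1 a9 ff

0xf4 0xff 0xff 0x60 0xfd 0xf1 0xa9 0xff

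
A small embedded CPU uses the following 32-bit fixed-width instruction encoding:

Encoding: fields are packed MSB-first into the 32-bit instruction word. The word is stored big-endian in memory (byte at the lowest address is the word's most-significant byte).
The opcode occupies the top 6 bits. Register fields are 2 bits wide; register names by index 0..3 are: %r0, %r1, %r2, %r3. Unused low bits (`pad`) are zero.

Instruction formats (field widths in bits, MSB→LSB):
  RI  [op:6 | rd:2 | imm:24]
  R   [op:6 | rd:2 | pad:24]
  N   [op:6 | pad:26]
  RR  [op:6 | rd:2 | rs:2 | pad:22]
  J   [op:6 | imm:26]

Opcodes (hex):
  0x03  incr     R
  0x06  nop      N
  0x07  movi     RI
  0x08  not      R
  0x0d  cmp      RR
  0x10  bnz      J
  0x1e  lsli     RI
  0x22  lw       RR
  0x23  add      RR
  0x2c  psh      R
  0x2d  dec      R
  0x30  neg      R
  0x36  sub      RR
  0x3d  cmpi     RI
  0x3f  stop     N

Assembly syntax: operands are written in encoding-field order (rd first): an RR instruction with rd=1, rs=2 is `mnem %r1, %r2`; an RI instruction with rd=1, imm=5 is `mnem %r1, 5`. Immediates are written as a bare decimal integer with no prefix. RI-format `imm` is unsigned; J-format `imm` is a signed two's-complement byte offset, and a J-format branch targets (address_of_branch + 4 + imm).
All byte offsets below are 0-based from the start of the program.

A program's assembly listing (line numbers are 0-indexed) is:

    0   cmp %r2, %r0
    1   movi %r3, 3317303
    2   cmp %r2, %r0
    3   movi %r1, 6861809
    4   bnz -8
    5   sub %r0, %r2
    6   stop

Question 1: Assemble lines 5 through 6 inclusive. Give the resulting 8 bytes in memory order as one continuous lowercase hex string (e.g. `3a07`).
d8800000fc000000

line 5 (sub): pack op=0x36:6|rd=0:2|rs=2:2|pad=0:22 = 0xd8800000; big→ d8 80 00 00
line 6 (stop): pack op=0x3f:6|pad=0:26 = 0xfc000000; big→ fc 00 00 00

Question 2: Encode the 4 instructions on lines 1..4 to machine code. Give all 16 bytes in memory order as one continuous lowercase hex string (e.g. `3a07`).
1f329e37360000001d68b3f143fffff8

line 1 (movi): pack op=0x7:6|rd=3:2|imm=3317303:24 = 0x1f329e37; big→ 1f 32 9e 37
line 2 (cmp): pack op=0xd:6|rd=2:2|rs=0:2|pad=0:22 = 0x36000000; big→ 36 00 00 00
line 3 (movi): pack op=0x7:6|rd=1:2|imm=6861809:24 = 0x1d68b3f1; big→ 1d 68 b3 f1
line 4 (bnz): pack op=0x10:6|imm=-8:26 = 0x43fffff8; big→ 43 ff ff f8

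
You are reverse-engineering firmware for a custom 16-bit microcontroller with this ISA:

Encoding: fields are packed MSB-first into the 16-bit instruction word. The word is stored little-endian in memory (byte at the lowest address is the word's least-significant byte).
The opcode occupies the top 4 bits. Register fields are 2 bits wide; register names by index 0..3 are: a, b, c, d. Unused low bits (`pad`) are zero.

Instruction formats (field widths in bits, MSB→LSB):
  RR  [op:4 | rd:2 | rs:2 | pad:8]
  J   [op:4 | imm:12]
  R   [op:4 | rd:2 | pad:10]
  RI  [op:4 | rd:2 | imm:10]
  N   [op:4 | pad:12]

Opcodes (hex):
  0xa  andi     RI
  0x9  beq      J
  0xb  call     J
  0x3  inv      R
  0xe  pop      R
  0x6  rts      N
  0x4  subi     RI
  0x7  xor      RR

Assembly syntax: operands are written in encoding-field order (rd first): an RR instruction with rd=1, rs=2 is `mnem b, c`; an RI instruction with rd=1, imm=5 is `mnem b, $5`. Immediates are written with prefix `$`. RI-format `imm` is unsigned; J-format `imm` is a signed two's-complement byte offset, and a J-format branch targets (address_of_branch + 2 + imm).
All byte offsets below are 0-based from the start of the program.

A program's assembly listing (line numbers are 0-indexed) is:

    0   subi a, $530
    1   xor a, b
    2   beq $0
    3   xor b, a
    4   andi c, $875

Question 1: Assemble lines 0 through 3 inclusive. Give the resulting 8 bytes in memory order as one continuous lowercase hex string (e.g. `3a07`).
1242007100900074

L0: subi op=0x4:4|rd=0:2|imm=530:10 ⇒ 0x4212 ⇒ little 12 42
L1: xor op=0x7:4|rd=0:2|rs=1:2|pad=0:8 ⇒ 0x7100 ⇒ little 00 71
L2: beq op=0x9:4|imm=0:12 ⇒ 0x9000 ⇒ little 00 90
L3: xor op=0x7:4|rd=1:2|rs=0:2|pad=0:8 ⇒ 0x7400 ⇒ little 00 74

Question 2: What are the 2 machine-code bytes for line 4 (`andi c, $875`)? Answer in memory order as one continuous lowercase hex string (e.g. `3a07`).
6bab

4. andi fields op=0xa:4|rd=2:2|imm=875:10 → word ab6bh → 6b ab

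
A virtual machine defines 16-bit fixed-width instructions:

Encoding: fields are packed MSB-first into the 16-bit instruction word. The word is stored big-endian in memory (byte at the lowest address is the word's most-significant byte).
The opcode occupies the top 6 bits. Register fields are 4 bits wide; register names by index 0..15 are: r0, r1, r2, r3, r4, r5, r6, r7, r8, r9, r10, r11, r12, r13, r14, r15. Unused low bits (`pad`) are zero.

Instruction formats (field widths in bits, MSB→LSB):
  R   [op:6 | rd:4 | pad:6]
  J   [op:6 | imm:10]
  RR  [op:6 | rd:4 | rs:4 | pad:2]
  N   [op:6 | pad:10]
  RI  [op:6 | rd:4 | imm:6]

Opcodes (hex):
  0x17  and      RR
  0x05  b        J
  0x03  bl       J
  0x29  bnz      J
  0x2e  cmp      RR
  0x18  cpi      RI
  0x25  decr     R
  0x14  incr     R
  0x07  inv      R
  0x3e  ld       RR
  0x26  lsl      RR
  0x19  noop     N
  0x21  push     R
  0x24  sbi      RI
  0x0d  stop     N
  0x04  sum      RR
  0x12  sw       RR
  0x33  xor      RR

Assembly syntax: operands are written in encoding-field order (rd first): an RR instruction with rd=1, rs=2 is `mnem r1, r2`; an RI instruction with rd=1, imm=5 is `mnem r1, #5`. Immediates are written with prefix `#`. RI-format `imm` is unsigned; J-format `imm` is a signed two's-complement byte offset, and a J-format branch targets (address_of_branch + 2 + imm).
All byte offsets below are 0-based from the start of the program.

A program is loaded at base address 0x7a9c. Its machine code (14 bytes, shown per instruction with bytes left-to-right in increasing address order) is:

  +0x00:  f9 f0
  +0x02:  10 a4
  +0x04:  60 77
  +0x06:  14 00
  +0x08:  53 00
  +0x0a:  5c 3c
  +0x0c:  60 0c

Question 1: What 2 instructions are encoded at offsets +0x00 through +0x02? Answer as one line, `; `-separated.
ld r7, r12; sum r2, r9

@+00  big-endian(f9 f0) = 0xf9f0
  top 6b → 0x3e → ld [RR]
  [9:6] rd=7 = r7
  [5:2] rs=12 = r12
@+02  big-endian(10 a4) = 0x10a4
  top 6b → 0x4 → sum [RR]
  [9:6] rd=2 = r2
  [5:2] rs=9 = r9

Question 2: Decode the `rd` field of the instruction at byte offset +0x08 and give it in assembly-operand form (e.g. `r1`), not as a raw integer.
off 0x08: read 53 00 as big → 0x5300
  op=0x5300>>10=0x14 ⇒ incr (R)
  rd: (w>>6)&0xf=0xc → r12

r12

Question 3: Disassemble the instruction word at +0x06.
[06] 14 00 → 0x1400
  top 6b → 0x5 → b [J]
  [9:0] imm=0 = #0

b #0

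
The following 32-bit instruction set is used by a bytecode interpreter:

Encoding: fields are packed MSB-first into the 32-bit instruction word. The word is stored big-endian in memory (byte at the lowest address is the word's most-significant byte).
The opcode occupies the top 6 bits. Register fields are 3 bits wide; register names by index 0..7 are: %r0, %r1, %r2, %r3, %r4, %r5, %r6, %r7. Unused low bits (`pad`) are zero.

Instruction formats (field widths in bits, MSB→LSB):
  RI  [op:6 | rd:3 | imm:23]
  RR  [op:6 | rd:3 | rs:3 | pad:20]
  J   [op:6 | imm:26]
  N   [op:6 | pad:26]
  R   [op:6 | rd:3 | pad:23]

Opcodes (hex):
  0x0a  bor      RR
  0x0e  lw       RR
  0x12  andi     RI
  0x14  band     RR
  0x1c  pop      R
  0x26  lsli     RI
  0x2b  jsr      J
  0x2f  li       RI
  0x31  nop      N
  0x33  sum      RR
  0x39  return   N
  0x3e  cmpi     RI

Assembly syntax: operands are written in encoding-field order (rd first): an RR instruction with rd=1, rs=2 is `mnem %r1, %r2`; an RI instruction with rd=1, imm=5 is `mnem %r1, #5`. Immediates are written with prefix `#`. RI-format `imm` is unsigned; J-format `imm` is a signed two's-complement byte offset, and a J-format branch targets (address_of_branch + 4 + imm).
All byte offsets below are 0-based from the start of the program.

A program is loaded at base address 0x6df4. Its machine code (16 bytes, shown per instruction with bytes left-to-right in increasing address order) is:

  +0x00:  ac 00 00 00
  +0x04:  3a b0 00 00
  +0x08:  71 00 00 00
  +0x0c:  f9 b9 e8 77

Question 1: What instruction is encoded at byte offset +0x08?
pop %r2

off 0x08: read 71 00 00 00 as big → 0x71000000
  opcode bits[31:26]=0x1c: pop/R
  rd: (w>>23)&0x7=0x2 → %r2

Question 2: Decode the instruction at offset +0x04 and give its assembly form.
lw %r5, %r3

@+04  big-endian(3a b0 00 00) = 0x3ab00000
  op=0x3ab00000>>26=0xe ⇒ lw (RR)
  rd@[25:23]=0x5 ⇒ %r5
  rs@[22:20]=0x3 ⇒ %r3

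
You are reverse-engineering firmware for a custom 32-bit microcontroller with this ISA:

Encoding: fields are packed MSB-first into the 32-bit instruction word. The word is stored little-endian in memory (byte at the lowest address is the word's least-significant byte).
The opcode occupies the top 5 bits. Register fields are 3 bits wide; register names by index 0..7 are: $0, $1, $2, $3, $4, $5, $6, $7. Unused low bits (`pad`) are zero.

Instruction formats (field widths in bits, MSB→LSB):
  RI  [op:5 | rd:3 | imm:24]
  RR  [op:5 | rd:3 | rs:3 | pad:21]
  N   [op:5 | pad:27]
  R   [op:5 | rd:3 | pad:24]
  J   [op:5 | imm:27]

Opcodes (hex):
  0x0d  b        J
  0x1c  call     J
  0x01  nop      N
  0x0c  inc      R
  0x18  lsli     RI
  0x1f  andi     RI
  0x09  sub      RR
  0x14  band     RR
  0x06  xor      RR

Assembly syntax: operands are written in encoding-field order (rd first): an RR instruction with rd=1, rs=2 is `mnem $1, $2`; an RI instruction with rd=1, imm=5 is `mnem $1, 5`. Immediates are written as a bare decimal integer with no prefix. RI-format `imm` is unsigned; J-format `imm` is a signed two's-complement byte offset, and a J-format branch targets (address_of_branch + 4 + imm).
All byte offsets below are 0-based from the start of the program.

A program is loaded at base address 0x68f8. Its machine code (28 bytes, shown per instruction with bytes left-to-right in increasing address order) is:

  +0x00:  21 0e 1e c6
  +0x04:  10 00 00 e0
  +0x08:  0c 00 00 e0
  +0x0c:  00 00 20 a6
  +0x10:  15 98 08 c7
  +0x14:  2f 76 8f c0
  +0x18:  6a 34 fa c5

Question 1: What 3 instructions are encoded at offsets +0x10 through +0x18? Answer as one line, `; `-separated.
[10] 15 98 08 c7 → 0xc7089815
  top 5b → 0x18 → lsli [RI]
  rd: (w>>24)&0x7=0x7 → $7
  imm: (w>>0)&0xffffff=0x89815 → 563221
[14] 2f 76 8f c0 → 0xc08f762f
  top 5b → 0x18 → lsli [RI]
  rd: (w>>24)&0x7=0x0 → $0
  imm: (w>>0)&0xffffff=0x8f762f → 9401903
[18] 6a 34 fa c5 → 0xc5fa346a
  top 5b → 0x18 → lsli [RI]
  rd: (w>>24)&0x7=0x5 → $5
  imm: (w>>0)&0xffffff=0xfa346a → 16397418

lsli $7, 563221; lsli $0, 9401903; lsli $5, 16397418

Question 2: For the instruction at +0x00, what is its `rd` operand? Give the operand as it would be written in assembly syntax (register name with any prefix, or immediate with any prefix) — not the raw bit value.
$6

@+00  little-endian(21 0e 1e c6) = 0xc61e0e21
  top 5b → 0x18 → lsli [RI]
  rd: (w>>24)&0x7=0x6 → $6
  imm: (w>>0)&0xffffff=0x1e0e21 → 1969697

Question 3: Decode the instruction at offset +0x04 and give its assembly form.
call 16

off 0x04: read 10 00 00 e0 as little → 0xe0000010
  op=0xe0000010>>27=0x1c ⇒ call (J)
  imm: (w>>0)&0x7ffffff=0x10 → 16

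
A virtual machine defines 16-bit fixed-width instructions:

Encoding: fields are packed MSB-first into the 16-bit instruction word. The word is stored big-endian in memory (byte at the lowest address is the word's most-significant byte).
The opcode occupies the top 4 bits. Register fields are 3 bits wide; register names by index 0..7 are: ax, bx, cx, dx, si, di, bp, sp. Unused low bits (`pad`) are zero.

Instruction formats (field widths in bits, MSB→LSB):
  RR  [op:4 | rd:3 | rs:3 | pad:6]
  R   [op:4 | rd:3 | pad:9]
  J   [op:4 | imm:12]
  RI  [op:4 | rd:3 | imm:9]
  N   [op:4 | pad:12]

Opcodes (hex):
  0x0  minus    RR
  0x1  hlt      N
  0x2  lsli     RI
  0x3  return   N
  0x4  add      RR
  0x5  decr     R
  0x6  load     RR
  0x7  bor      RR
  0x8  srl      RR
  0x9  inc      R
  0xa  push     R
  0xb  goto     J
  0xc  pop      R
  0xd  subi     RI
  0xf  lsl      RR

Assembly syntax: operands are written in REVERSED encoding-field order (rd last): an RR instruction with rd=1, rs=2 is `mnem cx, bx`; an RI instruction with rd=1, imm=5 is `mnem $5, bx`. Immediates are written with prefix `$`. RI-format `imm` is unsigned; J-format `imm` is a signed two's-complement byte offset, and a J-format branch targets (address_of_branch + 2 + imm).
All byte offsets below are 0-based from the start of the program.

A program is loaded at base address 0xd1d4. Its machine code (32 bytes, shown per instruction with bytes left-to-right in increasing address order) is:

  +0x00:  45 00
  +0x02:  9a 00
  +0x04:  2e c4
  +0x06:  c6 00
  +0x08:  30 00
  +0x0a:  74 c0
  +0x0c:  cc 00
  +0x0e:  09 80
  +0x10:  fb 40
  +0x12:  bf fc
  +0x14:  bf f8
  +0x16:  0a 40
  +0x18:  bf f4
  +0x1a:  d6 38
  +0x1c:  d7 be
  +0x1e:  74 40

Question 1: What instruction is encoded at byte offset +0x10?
@+10  big-endian(fb 40) = 0xfb40
  op=0xfb40>>12=0xf ⇒ lsl (RR)
  [11:9] rd=5 = di
  [8:6] rs=5 = di

lsl di, di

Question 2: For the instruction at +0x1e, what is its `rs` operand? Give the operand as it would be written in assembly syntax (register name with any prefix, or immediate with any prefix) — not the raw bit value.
+0x1e: 74 40 ⇒ word 0x7440 (big)
  top 4b → 0x7 → bor [RR]
  [11:9] rd=2 = cx
  [8:6] rs=1 = bx

bx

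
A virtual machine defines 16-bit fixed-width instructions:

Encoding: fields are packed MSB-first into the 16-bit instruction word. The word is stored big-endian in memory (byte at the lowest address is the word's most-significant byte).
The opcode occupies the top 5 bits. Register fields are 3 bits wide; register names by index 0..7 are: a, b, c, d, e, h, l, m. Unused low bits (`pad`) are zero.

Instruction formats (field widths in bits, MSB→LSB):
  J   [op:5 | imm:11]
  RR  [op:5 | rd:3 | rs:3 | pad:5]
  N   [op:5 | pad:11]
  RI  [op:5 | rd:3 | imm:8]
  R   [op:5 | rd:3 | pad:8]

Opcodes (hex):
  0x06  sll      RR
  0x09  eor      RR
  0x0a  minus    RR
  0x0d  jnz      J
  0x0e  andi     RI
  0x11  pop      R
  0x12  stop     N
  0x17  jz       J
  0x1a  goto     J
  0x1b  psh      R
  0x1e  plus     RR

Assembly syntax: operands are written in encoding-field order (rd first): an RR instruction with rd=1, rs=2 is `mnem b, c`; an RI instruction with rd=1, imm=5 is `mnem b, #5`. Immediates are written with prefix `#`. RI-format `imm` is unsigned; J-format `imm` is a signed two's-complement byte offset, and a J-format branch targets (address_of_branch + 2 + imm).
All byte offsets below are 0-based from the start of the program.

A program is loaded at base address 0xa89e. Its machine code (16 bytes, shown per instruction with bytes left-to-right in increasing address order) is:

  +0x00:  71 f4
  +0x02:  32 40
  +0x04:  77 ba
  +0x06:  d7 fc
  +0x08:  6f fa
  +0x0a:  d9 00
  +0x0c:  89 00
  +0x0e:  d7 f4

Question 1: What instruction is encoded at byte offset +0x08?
jnz #-6

+0x08: 6f fa ⇒ word 0x6ffa (big)
  op=0x6ffa>>11=0xd ⇒ jnz (J)
  [10:0] imm=2042 (s11→-6) = #-6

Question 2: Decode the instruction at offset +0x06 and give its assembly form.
goto #-4

@+06  big-endian(d7 fc) = 0xd7fc
  opcode bits[15:11]=0x1a: goto/J
  [10:0] imm=2044 (s11→-4) = #-4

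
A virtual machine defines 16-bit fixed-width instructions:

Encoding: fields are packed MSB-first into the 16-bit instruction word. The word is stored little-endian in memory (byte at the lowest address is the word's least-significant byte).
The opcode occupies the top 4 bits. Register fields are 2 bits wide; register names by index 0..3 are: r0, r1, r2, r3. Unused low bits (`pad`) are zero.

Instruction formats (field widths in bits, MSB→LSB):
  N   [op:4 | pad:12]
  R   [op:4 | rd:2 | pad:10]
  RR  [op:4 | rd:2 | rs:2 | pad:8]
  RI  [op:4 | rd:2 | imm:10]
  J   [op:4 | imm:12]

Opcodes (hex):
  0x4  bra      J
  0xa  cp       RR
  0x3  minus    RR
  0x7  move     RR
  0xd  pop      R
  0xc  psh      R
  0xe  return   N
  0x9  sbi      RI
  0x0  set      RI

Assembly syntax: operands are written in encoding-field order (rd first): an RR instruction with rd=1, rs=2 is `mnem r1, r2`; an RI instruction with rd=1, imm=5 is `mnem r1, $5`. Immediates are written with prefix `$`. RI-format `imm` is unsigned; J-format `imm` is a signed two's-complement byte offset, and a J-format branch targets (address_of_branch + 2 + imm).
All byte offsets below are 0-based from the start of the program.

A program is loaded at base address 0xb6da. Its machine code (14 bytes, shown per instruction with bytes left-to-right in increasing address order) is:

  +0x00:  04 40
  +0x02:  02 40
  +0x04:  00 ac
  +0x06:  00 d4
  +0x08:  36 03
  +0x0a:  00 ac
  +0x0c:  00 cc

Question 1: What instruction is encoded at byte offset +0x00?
[00] 04 40 → 0x4004
  opcode bits[15:12]=0x4: bra/J
  imm: (w>>0)&0xfff=0x4 → $4

bra $4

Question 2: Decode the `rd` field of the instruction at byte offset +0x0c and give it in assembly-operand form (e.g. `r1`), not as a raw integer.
@+0c  little-endian(00 cc) = 0xcc00
  top 4b → 0xc → psh [R]
  rd: (w>>10)&0x3=0x3 → r3

r3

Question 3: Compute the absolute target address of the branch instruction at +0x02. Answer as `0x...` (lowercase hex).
+0x02: 02 40 ⇒ word 0x4002 (little)
  top 4b → 0x4 → bra [J]
  imm@[11:0]=0x2 ⇒ $2
  target = base 0xb6da + off 0x02 + 2 + imm 2 = 0xb6e0

0xb6e0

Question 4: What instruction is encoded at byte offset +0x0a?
@+0a  little-endian(00 ac) = 0xac00
  opcode bits[15:12]=0xa: cp/RR
  [11:10] rd=3 = r3
  [9:8] rs=0 = r0

cp r3, r0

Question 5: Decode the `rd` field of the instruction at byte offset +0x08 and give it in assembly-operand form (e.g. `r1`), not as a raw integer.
off 0x08: read 36 03 as little → 0x0336
  top 4b → 0x0 → set [RI]
  [11:10] rd=0 = r0
  [9:0] imm=822 = $822

r0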